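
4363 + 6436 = 10799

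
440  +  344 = 784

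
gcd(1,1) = 1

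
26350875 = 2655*9925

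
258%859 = 258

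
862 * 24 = 20688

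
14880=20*744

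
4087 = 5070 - 983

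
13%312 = 13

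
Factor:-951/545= -3^1*5^( - 1)*109^( - 1)*317^1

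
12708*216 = 2744928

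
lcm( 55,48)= 2640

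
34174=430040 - 395866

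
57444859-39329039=18115820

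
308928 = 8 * 38616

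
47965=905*53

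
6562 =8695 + - 2133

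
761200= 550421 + 210779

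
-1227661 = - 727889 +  - 499772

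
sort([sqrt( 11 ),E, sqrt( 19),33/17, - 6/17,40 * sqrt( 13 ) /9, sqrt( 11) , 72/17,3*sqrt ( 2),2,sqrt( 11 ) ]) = [ - 6/17,33/17,2,  E,sqrt( 11),sqrt( 11) , sqrt( 11) , 72/17, 3*sqrt( 2),sqrt ( 19), 40*sqrt( 13)/9]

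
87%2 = 1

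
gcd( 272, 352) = 16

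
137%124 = 13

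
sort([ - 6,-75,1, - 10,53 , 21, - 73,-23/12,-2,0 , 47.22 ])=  [ - 75, - 73, - 10, - 6,-2, - 23/12,0,1,21,47.22,53]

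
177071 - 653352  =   -476281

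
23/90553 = 23/90553 = 0.00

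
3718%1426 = 866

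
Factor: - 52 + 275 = 223^1 = 223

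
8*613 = 4904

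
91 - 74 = 17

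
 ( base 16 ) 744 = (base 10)1860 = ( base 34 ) 1KO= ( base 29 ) 264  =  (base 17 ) 677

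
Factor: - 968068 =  - 2^2*31^1 *37^1*211^1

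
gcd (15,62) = 1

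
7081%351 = 61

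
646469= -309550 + 956019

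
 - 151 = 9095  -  9246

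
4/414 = 2/207 = 0.01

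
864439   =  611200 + 253239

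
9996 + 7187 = 17183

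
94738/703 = 94738/703 =134.76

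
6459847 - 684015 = 5775832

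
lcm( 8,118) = 472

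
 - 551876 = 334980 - 886856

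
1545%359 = 109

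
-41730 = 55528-97258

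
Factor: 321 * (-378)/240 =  - 20223/40 =-  2^ ( - 3) * 3^3 * 5^( - 1 ) * 7^1*107^1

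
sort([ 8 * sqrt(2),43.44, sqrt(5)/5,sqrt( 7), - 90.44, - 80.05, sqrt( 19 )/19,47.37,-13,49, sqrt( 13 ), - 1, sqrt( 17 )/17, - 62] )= [ - 90.44, - 80.05, - 62, - 13, - 1, sqrt( 19) /19, sqrt( 17 )/17, sqrt( 5 )/5,  sqrt(7 ), sqrt (13 ),8*sqrt( 2 ), 43.44, 47.37,49]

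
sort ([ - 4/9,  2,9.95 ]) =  [ - 4/9,2,9.95]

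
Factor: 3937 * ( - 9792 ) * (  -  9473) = 365194608192 = 2^6 * 3^2*  17^1*31^1*127^1 * 9473^1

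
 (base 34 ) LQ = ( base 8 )1344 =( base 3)1000102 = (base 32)N4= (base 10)740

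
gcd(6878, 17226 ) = 2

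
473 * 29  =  13717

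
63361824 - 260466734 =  - 197104910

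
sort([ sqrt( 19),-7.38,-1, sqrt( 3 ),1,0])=[- 7.38,- 1, 0, 1, sqrt(3),sqrt ( 19)]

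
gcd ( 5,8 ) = 1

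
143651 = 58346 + 85305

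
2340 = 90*26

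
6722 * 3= 20166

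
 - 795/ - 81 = 9 + 22/27 = 9.81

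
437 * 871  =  380627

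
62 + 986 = 1048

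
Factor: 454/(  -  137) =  - 2^1*137^( - 1)*227^1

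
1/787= 1/787 = 0.00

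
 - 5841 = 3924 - 9765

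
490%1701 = 490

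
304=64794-64490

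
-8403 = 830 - 9233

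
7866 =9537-1671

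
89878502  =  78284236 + 11594266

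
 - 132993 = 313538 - 446531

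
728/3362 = 364/1681 = 0.22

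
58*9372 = 543576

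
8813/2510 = 3 + 1283/2510 = 3.51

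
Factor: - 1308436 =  - 2^2 * 109^1*3001^1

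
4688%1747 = 1194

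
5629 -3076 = 2553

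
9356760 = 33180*282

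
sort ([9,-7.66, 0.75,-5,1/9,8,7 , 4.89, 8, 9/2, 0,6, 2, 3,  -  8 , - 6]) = [  -  8, - 7.66, - 6, - 5 , 0, 1/9,0.75, 2, 3, 9/2,4.89,6,7,8 , 8,9] 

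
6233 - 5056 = 1177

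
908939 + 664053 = 1572992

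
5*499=2495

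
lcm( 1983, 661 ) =1983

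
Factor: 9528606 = 2^1*3^2*67^1 * 7901^1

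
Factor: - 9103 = -9103^1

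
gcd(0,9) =9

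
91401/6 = 15233+ 1/2 = 15233.50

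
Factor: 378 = 2^1*3^3*7^1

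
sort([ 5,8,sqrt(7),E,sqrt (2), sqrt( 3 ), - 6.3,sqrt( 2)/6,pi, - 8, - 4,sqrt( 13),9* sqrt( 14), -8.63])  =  [ - 8.63 ,- 8, - 6.3, - 4, sqrt ( 2 ) /6,  sqrt( 2),sqrt (3) , sqrt(7),E,pi,sqrt(13),5,8,9*sqrt(14 ) ] 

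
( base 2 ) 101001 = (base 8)51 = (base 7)56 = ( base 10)41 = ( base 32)19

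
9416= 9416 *1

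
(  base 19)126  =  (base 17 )16E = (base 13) 252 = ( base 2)110010101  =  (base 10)405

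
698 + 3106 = 3804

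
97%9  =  7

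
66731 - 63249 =3482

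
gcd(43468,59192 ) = 4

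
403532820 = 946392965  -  542860145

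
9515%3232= 3051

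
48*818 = 39264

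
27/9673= 27/9673 =0.00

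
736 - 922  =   - 186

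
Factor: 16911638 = 2^1*8455819^1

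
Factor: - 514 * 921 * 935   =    -  2^1*3^1 * 5^1*11^1*17^1*257^1 * 307^1 = -442623390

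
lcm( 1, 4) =4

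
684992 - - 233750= 918742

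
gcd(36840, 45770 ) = 10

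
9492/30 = 1582/5 = 316.40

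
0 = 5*0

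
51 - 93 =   -  42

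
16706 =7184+9522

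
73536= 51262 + 22274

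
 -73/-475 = 73/475 =0.15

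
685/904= 685/904 = 0.76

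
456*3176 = 1448256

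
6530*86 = 561580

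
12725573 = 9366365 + 3359208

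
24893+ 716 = 25609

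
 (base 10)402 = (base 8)622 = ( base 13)24c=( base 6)1510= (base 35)bh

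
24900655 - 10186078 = 14714577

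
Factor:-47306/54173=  -2^1*31^1*71^ ( - 1) =-  62/71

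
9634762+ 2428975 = 12063737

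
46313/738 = 46313/738 = 62.75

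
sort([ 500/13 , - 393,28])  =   [ - 393, 28,500/13]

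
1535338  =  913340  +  621998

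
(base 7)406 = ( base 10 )202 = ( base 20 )a2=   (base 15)D7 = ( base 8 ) 312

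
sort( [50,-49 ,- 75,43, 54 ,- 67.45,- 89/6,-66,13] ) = [- 75, - 67.45,  -  66, - 49,  -  89/6,13,43,50,54 ]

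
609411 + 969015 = 1578426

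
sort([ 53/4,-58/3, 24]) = [ - 58/3, 53/4 , 24]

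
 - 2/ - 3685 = 2/3685 = 0.00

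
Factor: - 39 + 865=2^1*7^1*  59^1 = 826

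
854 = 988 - 134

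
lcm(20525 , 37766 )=944150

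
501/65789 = 501/65789 = 0.01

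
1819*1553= 2824907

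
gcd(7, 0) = 7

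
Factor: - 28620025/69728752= - 2^( - 4)*5^2*7^1 * 191^( - 1 )*22817^( - 1 )*163543^1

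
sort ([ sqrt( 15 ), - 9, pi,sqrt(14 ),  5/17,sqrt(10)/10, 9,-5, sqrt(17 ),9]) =[ - 9, - 5, 5/17,sqrt(10 )/10, pi, sqrt( 14), sqrt( 15 ), sqrt(17 ),9, 9] 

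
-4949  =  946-5895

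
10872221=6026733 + 4845488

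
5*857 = 4285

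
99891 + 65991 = 165882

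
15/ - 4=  - 4 + 1/4 =- 3.75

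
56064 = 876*64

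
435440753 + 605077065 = 1040517818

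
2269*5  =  11345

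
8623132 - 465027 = 8158105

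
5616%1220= 736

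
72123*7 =504861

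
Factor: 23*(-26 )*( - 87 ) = 2^1*3^1*13^1 *23^1*29^1 = 52026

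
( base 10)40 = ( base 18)24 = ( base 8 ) 50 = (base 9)44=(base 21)1J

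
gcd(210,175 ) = 35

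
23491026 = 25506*921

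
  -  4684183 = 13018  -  4697201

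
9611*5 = 48055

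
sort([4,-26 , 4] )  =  [-26, 4,4] 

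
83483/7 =11926 +1/7 = 11926.14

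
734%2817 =734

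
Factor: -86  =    -  2^1*43^1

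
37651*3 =112953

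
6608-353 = 6255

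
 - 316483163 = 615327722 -931810885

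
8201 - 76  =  8125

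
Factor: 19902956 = 2^2*19^1*261881^1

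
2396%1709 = 687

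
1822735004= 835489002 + 987246002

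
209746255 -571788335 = - 362042080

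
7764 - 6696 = 1068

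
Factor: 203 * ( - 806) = - 163618 = - 2^1*7^1 * 13^1*29^1*31^1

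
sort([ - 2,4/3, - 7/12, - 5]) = [ - 5, - 2, - 7/12,4/3]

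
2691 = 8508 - 5817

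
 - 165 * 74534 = - 12298110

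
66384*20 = 1327680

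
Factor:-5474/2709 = - 782/387 = -2^1*3^(-2)*17^1*23^1*43^( - 1) 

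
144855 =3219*45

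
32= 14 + 18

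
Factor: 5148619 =7^1*23^1 *113^1 * 283^1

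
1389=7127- 5738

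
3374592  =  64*52728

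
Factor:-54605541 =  - 3^1*2309^1* 7883^1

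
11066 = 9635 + 1431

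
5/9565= 1/1913 = 0.00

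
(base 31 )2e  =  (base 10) 76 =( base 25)31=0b1001100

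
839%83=9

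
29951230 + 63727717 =93678947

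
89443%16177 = 8558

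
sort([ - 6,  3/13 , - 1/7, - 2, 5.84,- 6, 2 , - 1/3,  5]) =[ - 6, - 6,  -  2 , - 1/3,- 1/7,3/13,2, 5  ,  5.84] 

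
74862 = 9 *8318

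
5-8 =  - 3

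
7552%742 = 132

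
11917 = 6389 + 5528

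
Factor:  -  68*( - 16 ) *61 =2^6 * 17^1 * 61^1 = 66368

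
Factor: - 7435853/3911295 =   -  3^ ( - 1 )*5^( - 1)*37^1*73^1*2753^1*260753^ (-1 )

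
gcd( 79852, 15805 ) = 1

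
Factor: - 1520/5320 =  - 2^1* 7^(  -  1 )  =  - 2/7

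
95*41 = 3895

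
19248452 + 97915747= 117164199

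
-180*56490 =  - 10168200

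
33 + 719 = 752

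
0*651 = 0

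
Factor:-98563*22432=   -  2210965216 = -2^5*701^1*98563^1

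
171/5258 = 171/5258 = 0.03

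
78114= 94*831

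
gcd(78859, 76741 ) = 1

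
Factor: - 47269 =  - 47269^1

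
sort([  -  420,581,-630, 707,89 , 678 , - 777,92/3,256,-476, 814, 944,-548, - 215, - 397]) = [ - 777 , - 630, - 548,  -  476, - 420 , - 397, - 215, 92/3,  89 , 256,581 , 678,707,814,944]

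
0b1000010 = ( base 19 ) 39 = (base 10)66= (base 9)73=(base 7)123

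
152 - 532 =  - 380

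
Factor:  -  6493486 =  - 2^1*3246743^1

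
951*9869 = 9385419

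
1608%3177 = 1608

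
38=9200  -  9162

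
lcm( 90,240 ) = 720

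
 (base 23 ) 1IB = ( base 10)954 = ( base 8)1672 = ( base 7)2532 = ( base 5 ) 12304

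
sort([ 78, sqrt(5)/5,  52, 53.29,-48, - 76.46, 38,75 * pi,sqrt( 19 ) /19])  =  [ - 76.46, - 48,sqrt( 19) /19,sqrt(5 ) /5, 38, 52,53.29,78, 75*pi ] 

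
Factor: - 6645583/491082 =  - 2^(- 1 )*3^(-1 )*7^1*59^1*16091^1*81847^( - 1 )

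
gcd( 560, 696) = 8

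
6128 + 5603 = 11731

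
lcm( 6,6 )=6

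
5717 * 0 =0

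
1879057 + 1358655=3237712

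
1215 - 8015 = - 6800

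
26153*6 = 156918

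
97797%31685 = 2742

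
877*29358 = 25746966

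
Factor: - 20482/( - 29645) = 2^1*5^(-1)*11^( - 1)*19^1 = 38/55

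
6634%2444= 1746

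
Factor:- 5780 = - 2^2*5^1*17^2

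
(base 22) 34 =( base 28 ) 2E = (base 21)37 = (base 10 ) 70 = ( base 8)106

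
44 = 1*44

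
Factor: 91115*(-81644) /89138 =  - 3719496530/44569 = - 2^1 * 5^1*7^( - 1 ) * 6367^(  -  1)*18223^1 * 20411^1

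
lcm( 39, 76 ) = 2964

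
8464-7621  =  843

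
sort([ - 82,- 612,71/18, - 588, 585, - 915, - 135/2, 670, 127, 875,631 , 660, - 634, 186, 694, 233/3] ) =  [ - 915, - 634, - 612, - 588 , - 82, - 135/2,  71/18,233/3, 127,  186 , 585, 631,660, 670 , 694, 875]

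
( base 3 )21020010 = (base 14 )1CC4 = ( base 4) 1102110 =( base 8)12224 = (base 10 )5268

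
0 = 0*335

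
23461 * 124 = 2909164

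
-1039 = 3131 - 4170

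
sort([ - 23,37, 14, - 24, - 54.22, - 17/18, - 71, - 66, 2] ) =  [ - 71, -66, - 54.22, - 24, - 23,-17/18, 2,14, 37]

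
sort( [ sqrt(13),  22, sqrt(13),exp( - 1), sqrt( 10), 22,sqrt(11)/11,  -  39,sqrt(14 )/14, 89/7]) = [ - 39,sqrt ( 14)/14, sqrt(11)/11, exp ( - 1 ), sqrt( 10 ), sqrt ( 13),sqrt( 13), 89/7,22,22] 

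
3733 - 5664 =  - 1931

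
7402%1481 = 1478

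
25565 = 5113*5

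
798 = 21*38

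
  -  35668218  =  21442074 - 57110292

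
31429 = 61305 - 29876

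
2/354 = 1/177 = 0.01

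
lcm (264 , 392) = 12936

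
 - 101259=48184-149443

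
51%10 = 1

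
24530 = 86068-61538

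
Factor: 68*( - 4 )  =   - 272 = -2^4*17^1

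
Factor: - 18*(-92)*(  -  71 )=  - 2^3*3^2*23^1*71^1= - 117576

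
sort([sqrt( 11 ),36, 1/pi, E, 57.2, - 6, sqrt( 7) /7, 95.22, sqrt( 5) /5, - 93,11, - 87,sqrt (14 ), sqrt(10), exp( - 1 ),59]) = [ - 93, - 87, - 6,1/pi, exp( - 1 ), sqrt(7)/7 , sqrt(5 ) /5,E, sqrt( 10 ), sqrt( 11),sqrt(14),11, 36, 57.2, 59, 95.22]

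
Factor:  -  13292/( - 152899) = 2^2 * 3323^1*152899^(- 1) 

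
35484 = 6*5914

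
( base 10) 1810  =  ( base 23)39g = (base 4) 130102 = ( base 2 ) 11100010010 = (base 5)24220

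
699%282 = 135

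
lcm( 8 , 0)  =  0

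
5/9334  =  5/9334 = 0.00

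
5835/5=1167 = 1167.00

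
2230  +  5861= 8091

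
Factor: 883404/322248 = 159/58 = 2^( - 1)*3^1*29^(-1)*53^1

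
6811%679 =21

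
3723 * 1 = 3723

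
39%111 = 39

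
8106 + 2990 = 11096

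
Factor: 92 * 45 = 2^2*3^2*5^1*23^1=4140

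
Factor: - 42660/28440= - 2^( - 1)*3^1=- 3/2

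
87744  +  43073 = 130817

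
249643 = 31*8053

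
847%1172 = 847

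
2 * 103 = 206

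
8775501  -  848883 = 7926618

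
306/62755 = 306/62755=0.00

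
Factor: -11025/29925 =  - 7/19=- 7^1*19^( -1)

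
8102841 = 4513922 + 3588919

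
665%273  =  119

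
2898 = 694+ 2204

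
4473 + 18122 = 22595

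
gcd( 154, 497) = 7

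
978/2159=978/2159 = 0.45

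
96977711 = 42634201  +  54343510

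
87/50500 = 87/50500=0.00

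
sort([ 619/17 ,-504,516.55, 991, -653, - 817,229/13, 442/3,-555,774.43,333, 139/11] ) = [ - 817,-653,-555,-504,139/11,229/13,  619/17 , 442/3 , 333 , 516.55, 774.43, 991]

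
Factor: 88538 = 2^1*44269^1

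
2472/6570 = 412/1095  =  0.38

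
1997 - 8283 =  - 6286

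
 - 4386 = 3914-8300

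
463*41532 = 19229316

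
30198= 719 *42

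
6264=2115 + 4149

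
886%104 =54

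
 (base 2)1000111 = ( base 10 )71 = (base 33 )25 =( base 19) 3e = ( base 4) 1013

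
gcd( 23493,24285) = 3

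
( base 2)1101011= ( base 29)3k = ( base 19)5C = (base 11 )98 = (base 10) 107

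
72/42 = 12/7= 1.71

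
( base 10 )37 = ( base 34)13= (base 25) 1c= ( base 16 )25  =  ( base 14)29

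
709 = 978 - 269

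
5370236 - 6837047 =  - 1466811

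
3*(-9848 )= -29544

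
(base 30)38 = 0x62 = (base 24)42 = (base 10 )98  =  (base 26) 3k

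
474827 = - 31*( - 15317)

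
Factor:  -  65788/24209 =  - 2^2 * 43^( -1)*563^( - 1 )*16447^1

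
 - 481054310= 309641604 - 790695914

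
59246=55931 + 3315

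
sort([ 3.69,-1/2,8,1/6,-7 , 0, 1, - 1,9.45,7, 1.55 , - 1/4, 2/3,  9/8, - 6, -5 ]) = [ - 7, -6 , - 5,-1, - 1/2, - 1/4, 0, 1/6, 2/3, 1,  9/8, 1.55,  3.69,7,8,  9.45] 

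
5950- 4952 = 998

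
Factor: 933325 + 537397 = 2^1* 11^1*66851^1  =  1470722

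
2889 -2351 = 538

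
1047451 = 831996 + 215455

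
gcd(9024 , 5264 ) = 752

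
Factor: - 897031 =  - 89^1 * 10079^1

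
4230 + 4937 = 9167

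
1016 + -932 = 84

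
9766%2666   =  1768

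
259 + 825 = 1084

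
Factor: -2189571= -3^1*283^1*2579^1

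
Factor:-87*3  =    -  261  =  -  3^2 * 29^1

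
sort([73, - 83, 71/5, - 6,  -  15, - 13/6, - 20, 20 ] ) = [ -83,  -  20,-15, - 6,- 13/6 , 71/5,  20,73 ]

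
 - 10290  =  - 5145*2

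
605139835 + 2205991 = 607345826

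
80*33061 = 2644880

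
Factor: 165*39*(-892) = -5740020= - 2^2*3^2*5^1*11^1*13^1*223^1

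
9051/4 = 9051/4 =2262.75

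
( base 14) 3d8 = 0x30a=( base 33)NJ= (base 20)1II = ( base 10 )778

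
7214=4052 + 3162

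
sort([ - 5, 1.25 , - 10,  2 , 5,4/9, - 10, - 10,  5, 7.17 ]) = [-10,-10, - 10,-5, 4/9,1.25, 2, 5, 5,  7.17 ] 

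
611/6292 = 47/484 = 0.10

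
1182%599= 583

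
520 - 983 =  -463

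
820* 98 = 80360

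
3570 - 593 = 2977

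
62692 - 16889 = 45803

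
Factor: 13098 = 2^1* 3^1*37^1*59^1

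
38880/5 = 7776 = 7776.00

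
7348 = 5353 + 1995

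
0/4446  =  0=0.00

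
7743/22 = 7743/22 = 351.95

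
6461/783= 6461/783= 8.25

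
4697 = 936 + 3761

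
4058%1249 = 311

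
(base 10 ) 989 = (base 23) 1K0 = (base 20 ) 299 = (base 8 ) 1735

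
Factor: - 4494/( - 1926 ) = 7/3 = 3^( - 1)*7^1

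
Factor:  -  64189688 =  - 2^3*17^1*23^1*20521^1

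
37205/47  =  37205/47  =  791.60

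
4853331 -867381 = 3985950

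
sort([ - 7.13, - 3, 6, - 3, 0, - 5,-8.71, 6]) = [ - 8.71, - 7.13  , - 5 ,  -  3, - 3, 0, 6, 6]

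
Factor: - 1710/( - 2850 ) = 3/5 = 3^1 * 5^(-1 ) 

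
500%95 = 25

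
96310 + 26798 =123108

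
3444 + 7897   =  11341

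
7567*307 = 2323069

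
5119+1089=6208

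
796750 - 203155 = 593595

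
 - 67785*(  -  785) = 53211225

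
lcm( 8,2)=8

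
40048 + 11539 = 51587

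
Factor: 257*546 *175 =2^1*3^1 * 5^2*7^2* 13^1*257^1= 24556350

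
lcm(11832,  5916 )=11832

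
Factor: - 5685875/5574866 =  - 2^( - 1 )*5^3*11^(- 1)*13^1 * 19^( -1)*3499^1*13337^(-1)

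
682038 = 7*97434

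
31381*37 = 1161097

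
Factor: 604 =2^2 * 151^1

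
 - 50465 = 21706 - 72171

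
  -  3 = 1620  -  1623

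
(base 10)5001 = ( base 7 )20403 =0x1389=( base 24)8g9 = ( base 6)35053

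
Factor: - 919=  - 919^1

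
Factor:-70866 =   -  2^1*3^2 * 31^1*127^1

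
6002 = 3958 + 2044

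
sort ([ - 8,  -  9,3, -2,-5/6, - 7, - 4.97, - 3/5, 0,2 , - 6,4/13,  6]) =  [  -  9, - 8, - 7, - 6,-4.97,-2, - 5/6, - 3/5,0,4/13, 2, 3,6] 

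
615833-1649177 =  - 1033344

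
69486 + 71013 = 140499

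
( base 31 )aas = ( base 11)7524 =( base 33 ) 94f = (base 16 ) 26DC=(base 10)9948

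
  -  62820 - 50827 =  - 113647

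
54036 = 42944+11092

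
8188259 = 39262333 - 31074074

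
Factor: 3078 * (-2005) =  - 2^1*3^4*5^1*19^1*401^1 = -6171390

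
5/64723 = 5/64723 = 0.00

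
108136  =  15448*7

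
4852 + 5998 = 10850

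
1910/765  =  382/153 = 2.50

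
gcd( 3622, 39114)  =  2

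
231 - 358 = - 127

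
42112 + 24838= 66950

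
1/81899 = 1/81899 = 0.00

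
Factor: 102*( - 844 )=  - 2^3*3^1*17^1 * 211^1 = - 86088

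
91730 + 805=92535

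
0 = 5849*0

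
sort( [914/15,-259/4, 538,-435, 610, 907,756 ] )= [ - 435, - 259/4,  914/15, 538,  610,756, 907 ] 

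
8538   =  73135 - 64597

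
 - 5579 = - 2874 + -2705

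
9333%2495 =1848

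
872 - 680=192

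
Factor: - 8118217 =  - 8118217^1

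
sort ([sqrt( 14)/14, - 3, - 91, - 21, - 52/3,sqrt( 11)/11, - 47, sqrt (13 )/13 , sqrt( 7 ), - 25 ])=[ - 91,-47, - 25, - 21, - 52/3, - 3,sqrt(14)/14,sqrt( 13)/13,sqrt( 11)/11, sqrt( 7)]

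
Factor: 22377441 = 3^1*7459147^1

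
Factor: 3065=5^1*613^1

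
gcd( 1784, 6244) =892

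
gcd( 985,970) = 5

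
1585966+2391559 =3977525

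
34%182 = 34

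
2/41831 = 2/41831 = 0.00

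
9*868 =7812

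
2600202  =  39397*66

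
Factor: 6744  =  2^3* 3^1*281^1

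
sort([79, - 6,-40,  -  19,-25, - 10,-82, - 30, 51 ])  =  [ - 82,  -  40, - 30 , - 25, - 19, - 10, - 6, 51, 79]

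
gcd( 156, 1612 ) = 52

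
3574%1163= 85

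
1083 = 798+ 285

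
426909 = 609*701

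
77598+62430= 140028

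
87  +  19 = 106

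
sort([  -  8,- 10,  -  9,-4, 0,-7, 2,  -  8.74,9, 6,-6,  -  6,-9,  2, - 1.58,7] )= [  -  10, - 9, -9, - 8.74 , - 8,  -  7,-6, - 6 , - 4, - 1.58, 0,2, 2,6,7,9] 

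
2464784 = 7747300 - 5282516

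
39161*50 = 1958050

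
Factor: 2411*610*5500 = 2^3*5^4 * 11^1*61^1*2411^1 =8088905000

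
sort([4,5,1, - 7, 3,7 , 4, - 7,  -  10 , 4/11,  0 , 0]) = [ - 10,  -  7, - 7 , 0 , 0,4/11,1 , 3, 4,4,5 , 7]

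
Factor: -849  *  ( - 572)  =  2^2*3^1 * 11^1*13^1 * 283^1 = 485628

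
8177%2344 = 1145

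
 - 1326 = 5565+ - 6891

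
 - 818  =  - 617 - 201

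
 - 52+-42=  - 94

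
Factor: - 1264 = -2^4*79^1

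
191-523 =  - 332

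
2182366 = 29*75254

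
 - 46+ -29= - 75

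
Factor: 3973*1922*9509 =72611731954 = 2^1*29^1*31^2  *  37^1*137^1 * 257^1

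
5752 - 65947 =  - 60195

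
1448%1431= 17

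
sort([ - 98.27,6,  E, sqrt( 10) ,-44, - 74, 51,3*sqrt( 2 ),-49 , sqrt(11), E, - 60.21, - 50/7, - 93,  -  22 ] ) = [ - 98.27, - 93, - 74, - 60.21, - 49, - 44, - 22, - 50/7, E,E, sqrt( 10 ), sqrt( 11), 3*sqrt (2), 6,51] 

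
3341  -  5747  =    -  2406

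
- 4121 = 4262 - 8383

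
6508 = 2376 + 4132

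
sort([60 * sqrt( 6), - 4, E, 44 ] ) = [-4, E, 44,  60 * sqrt(6 )] 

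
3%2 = 1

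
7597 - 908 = 6689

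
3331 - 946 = 2385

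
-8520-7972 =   -  16492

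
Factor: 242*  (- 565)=-2^1*5^1*11^2*113^1 = - 136730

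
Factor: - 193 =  - 193^1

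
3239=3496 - 257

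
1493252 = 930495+562757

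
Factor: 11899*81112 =965151688 = 2^3*73^1*163^1*10139^1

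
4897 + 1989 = 6886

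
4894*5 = 24470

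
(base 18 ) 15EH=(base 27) AFQ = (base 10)7721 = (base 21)hae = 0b1111000101001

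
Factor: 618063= 3^1*206021^1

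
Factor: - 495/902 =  - 2^(  -  1 )*3^2 * 5^1*41^(-1)  =  - 45/82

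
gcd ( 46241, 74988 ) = 1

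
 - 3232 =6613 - 9845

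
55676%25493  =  4690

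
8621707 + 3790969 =12412676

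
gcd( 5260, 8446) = 2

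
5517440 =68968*80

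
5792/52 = 111 + 5/13 = 111.38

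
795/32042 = 795/32042=0.02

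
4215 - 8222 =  - 4007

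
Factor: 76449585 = 3^1*5^1*23^1*37^1*53^1*113^1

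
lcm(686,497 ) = 48706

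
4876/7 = 696 + 4/7 = 696.57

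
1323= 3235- 1912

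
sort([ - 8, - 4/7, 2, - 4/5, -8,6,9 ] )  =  [ -8, - 8, - 4/5, - 4/7, 2, 6,9]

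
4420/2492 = 1 + 482/623 = 1.77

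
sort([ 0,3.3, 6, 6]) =[ 0,3.3 , 6, 6 ]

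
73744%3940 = 2824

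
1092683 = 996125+96558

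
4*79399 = 317596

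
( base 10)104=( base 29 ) 3h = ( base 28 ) 3k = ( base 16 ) 68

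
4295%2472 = 1823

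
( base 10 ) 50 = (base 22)26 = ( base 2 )110010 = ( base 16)32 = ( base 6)122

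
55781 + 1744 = 57525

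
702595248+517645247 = 1220240495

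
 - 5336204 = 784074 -6120278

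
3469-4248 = -779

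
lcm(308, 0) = 0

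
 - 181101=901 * (- 201 )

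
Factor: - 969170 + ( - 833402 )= - 2^2 * 450643^1  =  - 1802572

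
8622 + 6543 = 15165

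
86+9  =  95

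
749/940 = 749/940 = 0.80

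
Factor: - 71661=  - 3^1*23887^1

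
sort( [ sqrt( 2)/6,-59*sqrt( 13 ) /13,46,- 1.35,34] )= [ - 59*sqrt(13 )/13, - 1.35,  sqrt(2) /6,34,46]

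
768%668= 100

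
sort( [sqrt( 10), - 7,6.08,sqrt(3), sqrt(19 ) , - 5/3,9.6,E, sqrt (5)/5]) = [ - 7, - 5/3,sqrt (5)/5,sqrt(3 ), E,  sqrt(10) , sqrt( 19), 6.08, 9.6 ] 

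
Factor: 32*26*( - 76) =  - 2^8*13^1*19^1 = -63232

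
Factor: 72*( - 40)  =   - 2^6*3^2*5^1 = - 2880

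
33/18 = 1+5/6 = 1.83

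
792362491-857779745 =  - 65417254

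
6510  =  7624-1114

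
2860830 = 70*40869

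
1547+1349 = 2896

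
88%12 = 4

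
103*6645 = 684435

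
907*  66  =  59862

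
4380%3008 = 1372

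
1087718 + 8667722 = 9755440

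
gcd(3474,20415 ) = 3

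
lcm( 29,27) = 783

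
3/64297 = 3/64297 = 0.00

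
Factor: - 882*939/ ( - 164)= 2^( - 1)*3^3*7^2*41^( -1 ) * 313^1 = 414099/82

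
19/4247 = 19/4247 = 0.00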